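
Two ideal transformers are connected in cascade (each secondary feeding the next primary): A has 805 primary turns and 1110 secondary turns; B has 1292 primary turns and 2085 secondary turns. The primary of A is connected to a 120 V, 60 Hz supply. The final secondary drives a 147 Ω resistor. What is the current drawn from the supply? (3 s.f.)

Secondary of A: V = 120.00 × 1110/805 = 165.47 V.
Secondary of B: V = 165.47 × 2085/1292 = 267.02 V.
I_load = 267.02/147 = 1.8165 A, so P_out = 267.02 × 1.8165 = 485.05 W.
All ideal ⇒ P_in = P_out, so I_supply = 485.05/120 = 4.04 A.

I_supply ≈ 4.04 A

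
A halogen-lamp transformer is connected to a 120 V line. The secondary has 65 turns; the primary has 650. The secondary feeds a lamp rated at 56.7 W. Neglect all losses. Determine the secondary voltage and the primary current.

V_s ≈ 12.0 V, I_p ≈ 0.473 A

V_s = V_p × N_s/N_p = 120 × 65/650 = 12.000 V.
I_s = P/V_s = 56.7/12.000 = 4.7250 A.
I_p = I_s × N_s/N_p = 4.7250 × 65/650 = 0.473 A.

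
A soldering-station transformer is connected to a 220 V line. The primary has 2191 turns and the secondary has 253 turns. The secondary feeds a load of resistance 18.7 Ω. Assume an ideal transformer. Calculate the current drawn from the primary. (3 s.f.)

V_s = V_p × N_s/N_p = 220 × 253/2191 = 25.404 V.
I_s = V_s/R = 25.404/18.7 = 1.3585 A.
For an ideal transformer I_p N_p = I_s N_s, so I_p = 1.3585 × 253/2191 = 0.157 A.

I_p ≈ 0.157 A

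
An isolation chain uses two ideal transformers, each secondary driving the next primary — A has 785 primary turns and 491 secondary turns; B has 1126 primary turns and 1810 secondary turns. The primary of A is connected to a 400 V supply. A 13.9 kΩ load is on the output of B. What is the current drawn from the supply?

I_supply ≈ 0.0291 A

Secondary of A: V = 400.00 × 491/785 = 250.19 V.
Secondary of B: V = 250.19 × 1810/1126 = 402.17 V.
I_load = 402.17/13900 = 0.028933 A, so P_out = 402.17 × 0.028933 = 11.636 W.
All ideal ⇒ P_in = P_out, so I_supply = 11.636/400 = 0.0291 A.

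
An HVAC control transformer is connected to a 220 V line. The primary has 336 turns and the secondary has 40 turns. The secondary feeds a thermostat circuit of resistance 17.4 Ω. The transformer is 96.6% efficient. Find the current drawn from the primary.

V_s = 220 × 40/336 = 26.190 V.
I_s = V_s/R = 26.190/17.4 = 1.5052 A.
P_out = V_s I_s = 26.190 × 1.5052 = 39.422 W.
P_in = P_out/η = 39.422/0.966 = 40.809 W.
I_p = P_in/V_p = 40.809/220 = 0.185 A.

I_p ≈ 0.185 A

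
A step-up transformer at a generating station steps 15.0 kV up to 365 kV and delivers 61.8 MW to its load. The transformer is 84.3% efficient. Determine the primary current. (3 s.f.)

I_p ≈ 4890 A

P_in = P_out/η = 6.18×10^7/0.843 = 7.3310×10^7 W.
I_p = P_in/V_p = 7.3310×10^7/15000 = 4890 A.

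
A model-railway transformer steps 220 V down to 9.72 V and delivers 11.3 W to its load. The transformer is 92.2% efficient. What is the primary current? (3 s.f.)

I_p ≈ 0.0557 A

P_in = P_out/η = 11.3/0.922 = 12.256 W.
I_p = P_in/V_p = 12.256/220 = 0.0557 A.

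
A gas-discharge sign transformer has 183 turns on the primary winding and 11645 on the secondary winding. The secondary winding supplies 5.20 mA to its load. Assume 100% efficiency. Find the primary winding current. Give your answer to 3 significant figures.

For an ideal transformer I_p/I_s = N_s/N_p, so I_p = 0.00520 × 11645/183 = 0.331 A.

I_p ≈ 0.331 A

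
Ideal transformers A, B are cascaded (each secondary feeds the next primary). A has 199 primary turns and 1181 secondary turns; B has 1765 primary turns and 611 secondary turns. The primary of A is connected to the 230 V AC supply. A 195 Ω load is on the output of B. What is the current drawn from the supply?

I_supply ≈ 4.98 A

Secondary of A: V = 230.00 × 1181/199 = 1365.0 V.
Secondary of B: V = 1365.0 × 611/1765 = 472.52 V.
I_load = 472.52/195 = 2.4232 A, so P_out = 472.52 × 2.4232 = 1145.0 W.
All ideal ⇒ P_in = P_out, so I_supply = 1145.0/230 = 4.98 A.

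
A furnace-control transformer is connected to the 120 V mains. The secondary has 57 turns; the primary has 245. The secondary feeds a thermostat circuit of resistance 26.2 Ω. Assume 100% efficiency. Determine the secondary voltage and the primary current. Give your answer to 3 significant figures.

V_s ≈ 27.9 V, I_p ≈ 0.248 A

V_s = V_p × N_s/N_p = 120 × 57/245 = 27.918 V.
I_s = V_s/R = 27.918/26.2 = 1.0656 A.
I_p = I_s × N_s/N_p = 1.0656 × 57/245 = 0.248 A.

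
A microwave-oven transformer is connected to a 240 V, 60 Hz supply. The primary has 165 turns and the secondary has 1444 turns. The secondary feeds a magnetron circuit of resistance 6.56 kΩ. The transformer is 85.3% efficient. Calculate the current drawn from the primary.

V_s = 240 × 1444/165 = 2100.4 V.
I_s = V_s/R = 2100.4/6560 = 0.32018 A.
P_out = V_s I_s = 2100.4 × 0.32018 = 672.49 W.
P_in = P_out/η = 672.49/0.853 = 788.38 W.
I_p = P_in/V_p = 788.38/240 = 3.28 A.

I_p ≈ 3.28 A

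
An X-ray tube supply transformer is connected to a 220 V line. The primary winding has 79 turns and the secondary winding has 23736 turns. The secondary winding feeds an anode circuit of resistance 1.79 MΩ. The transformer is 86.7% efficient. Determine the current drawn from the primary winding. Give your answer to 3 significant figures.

V_s = 220 × 23736/79 = 66100 V.
I_s = V_s/R = 66100/(1.79×10^6) = 0.036928 A.
P_out = V_s I_s = 66100 × 0.036928 = 2440.9 W.
P_in = P_out/η = 2440.9/0.867 = 2815.4 W.
I_p = P_in/V_p = 2815.4/220 = 12.8 A.

I_p ≈ 12.8 A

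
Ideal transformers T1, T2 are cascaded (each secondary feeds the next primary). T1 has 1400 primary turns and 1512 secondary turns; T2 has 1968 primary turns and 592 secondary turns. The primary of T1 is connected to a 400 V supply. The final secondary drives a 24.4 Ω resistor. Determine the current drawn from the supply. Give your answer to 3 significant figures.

I_supply ≈ 1.73 A

After T1: V = 400.00 × 1512/1400 = 432.00 V.
After T2: V = 432.00 × 592/1968 = 129.95 V.
I_load = 129.95/24.4 = 5.3259 A, so P_out = 129.95 × 5.3259 = 692.10 W.
All ideal ⇒ P_in = P_out, so I_supply = 692.10/400 = 1.73 A.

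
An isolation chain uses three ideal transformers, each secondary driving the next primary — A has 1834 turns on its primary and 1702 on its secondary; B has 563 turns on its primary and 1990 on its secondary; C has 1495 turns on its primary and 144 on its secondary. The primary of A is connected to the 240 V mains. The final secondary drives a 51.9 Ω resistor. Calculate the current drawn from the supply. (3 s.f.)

After A: V = 240.00 × 1702/1834 = 222.73 V.
After B: V = 222.73 × 1990/563 = 787.26 V.
After C: V = 787.26 × 144/1495 = 75.829 V.
I_load = 75.829/51.9 = 1.4611 A, so P_out = 75.829 × 1.4611 = 110.79 W.
All ideal ⇒ P_in = P_out, so I_supply = 110.79/240 = 0.462 A.

I_supply ≈ 0.462 A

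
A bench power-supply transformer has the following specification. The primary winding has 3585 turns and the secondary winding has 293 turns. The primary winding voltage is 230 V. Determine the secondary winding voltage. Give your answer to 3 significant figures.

V_s/V_p = N_s/N_p, so V_s = 230 × 293/3585 = 18.8 V.

V_s ≈ 18.8 V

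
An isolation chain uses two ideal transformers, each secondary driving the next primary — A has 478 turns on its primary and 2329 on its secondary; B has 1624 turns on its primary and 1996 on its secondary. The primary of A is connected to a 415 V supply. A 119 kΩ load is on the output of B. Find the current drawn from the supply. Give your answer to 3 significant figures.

Secondary of A: V = 415.00 × 2329/478 = 2022.0 V.
Secondary of B: V = 2022.0 × 1996/1624 = 2485.2 V.
I_load = 2485.2/119000 = 0.020884 A, so P_out = 2485.2 × 0.020884 = 51.902 W.
All ideal ⇒ P_in = P_out, so I_supply = 51.902/415 = 0.125 A.

I_supply ≈ 0.125 A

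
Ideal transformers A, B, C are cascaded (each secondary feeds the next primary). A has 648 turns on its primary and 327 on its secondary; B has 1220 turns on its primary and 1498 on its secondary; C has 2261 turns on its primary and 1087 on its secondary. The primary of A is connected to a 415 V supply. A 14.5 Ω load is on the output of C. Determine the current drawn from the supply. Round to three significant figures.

After A: V = 415.00 × 327/648 = 209.42 V.
After B: V = 209.42 × 1498/1220 = 257.14 V.
After C: V = 257.14 × 1087/2261 = 123.62 V.
I_load = 123.62/14.5 = 8.5258 A, so P_out = 123.62 × 8.5258 = 1054.0 W.
All ideal ⇒ P_in = P_out, so I_supply = 1054.0/415 = 2.54 A.

I_supply ≈ 2.54 A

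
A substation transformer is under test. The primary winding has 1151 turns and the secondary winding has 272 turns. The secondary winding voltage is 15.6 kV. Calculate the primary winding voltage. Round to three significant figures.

V_p ≈ 66000 V

V_p/V_s = N_p/N_s, so V_p = 15600 × 1151/272 = 66000 V.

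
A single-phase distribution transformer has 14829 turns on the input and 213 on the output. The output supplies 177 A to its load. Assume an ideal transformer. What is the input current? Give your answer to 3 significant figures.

For an ideal transformer I_in/I_out = N_out/N_in, so I_in = 177 × 213/14829 = 2.54 A.

I_in ≈ 2.54 A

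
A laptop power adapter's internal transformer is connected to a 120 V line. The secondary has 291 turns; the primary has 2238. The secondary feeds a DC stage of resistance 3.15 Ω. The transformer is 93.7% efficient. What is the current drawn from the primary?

V_s = 120 × 291/2238 = 15.603 V.
I_s = V_s/R = 15.603/3.15 = 4.9534 A.
P_out = V_s I_s = 15.603 × 4.9534 = 77.289 W.
P_in = P_out/η = 77.289/0.937 = 82.486 W.
I_p = P_in/V_p = 82.486/120 = 0.687 A.

I_p ≈ 0.687 A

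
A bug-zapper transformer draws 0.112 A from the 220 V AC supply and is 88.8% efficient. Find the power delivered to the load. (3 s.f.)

P_in = V_p I_p = 220 × 0.112 = 24.640 W.
P_out = η P_in = 0.888 × 24.640 = 21.9 W.

P_out ≈ 21.9 W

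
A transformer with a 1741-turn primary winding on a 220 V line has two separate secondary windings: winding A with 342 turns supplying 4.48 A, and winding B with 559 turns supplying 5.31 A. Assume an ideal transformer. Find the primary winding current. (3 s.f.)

I_p ≈ 2.58 A

V_A = 220 × 342/1741 = 43.217 V; V_B = 220 × 559/1741 = 70.638 V.
P_out = V_A I_A + V_B I_B = 43.217×4.48 + 70.638×5.31 = 193.61 + 375.09 = 568.70 W.
Ideal ⇒ P_in = P_out, so I_p = P_out/V_p = 568.70/220 = 2.58 A.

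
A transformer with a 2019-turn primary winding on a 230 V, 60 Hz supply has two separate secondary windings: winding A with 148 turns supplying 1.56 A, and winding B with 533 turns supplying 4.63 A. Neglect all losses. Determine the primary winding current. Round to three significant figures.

I_p ≈ 1.34 A

V_A = 230 × 148/2019 = 16.860 V; V_B = 230 × 533/2019 = 60.718 V.
P_out = V_A I_A + V_B I_B = 16.860×1.56 + 60.718×4.63 = 26.301 + 281.13 = 307.43 W.
Ideal ⇒ P_in = P_out, so I_p = P_out/V_p = 307.43/230 = 1.34 A.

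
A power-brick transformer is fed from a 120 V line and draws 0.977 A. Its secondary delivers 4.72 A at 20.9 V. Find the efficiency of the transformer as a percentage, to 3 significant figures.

η ≈ 84.1%

P_in = 120 × 0.977 = 117.240 W.
P_out = 20.9 × 4.72 = 98.6480 W.
η = P_out/P_in = 98.6480/117.240 = 0.841.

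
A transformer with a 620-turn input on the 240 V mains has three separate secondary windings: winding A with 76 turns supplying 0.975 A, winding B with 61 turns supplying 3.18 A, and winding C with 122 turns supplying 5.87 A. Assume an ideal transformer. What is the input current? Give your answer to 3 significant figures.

V_A = 240 × 76/620 = 29.419 V; V_B = 240 × 61/620 = 23.613 V; V_C = 240 × 122/620 = 47.226 V.
P_out = V_A I_A + V_B I_B + V_C I_C = 29.419×0.975 + 23.613×3.18 + 47.226×5.87 = 28.684 + 75.089 + 277.22 = 380.99 W.
Ideal ⇒ P_in = P_out, so I_in = P_out/V_in = 380.99/240 = 1.59 A.

I_in ≈ 1.59 A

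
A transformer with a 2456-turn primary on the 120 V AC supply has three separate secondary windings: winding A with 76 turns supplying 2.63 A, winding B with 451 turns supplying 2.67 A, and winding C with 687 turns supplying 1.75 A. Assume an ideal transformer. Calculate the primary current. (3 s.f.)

I_p ≈ 1.06 A

V_A = 120 × 76/2456 = 3.7134 V; V_B = 120 × 451/2456 = 22.036 V; V_C = 120 × 687/2456 = 33.567 V.
P_out = V_A I_A + V_B I_B + V_C I_C = 3.7134×2.63 + 22.036×2.67 + 33.567×1.75 = 9.7661 + 58.836 + 58.742 = 127.34 W.
Ideal ⇒ P_in = P_out, so I_p = P_out/V_p = 127.34/120 = 1.06 A.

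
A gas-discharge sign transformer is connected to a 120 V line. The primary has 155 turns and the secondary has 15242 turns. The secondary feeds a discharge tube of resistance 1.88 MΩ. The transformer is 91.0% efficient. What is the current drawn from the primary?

I_p ≈ 0.678 A

V_s = 120 × 15242/155 = 11800 V.
I_s = V_s/R = 11800/(1.88×10^6) = 0.0062767 A.
P_out = V_s I_s = 11800 × 0.0062767 = 74.067 W.
P_in = P_out/η = 74.067/0.910 = 81.392 W.
I_p = P_in/V_p = 81.392/120 = 0.678 A.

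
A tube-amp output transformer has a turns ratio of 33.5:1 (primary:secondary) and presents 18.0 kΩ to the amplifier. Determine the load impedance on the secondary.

Z_s ≈ 16.0 Ω

Z_s = Z_p/(N_p/N_s)² = 18000/33.5² = 16.0 Ω.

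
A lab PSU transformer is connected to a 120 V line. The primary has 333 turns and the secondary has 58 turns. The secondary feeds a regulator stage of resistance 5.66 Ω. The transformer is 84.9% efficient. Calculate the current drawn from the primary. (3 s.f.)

I_p ≈ 0.758 A

V_s = 120 × 58/333 = 20.901 V.
I_s = V_s/R = 20.901/5.66 = 3.6927 A.
P_out = V_s I_s = 20.901 × 3.6927 = 77.182 W.
P_in = P_out/η = 77.182/0.849 = 90.909 W.
I_p = P_in/V_p = 90.909/120 = 0.758 A.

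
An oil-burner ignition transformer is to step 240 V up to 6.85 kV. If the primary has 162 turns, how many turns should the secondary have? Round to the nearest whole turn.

N_s/N_p = V_s/V_p, so N_s = 162 × 6850/240 = 4623.8 ≈ 4624 turns.

N_s = 4624 turns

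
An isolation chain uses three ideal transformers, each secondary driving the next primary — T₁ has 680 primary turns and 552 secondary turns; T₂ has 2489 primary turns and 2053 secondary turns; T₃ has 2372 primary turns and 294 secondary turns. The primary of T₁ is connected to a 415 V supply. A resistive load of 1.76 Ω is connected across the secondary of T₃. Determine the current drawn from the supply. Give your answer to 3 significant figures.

Secondary of T₁: V = 415.00 × 552/680 = 336.88 V.
Secondary of T₂: V = 336.88 × 2053/2489 = 277.87 V.
Secondary of T₃: V = 277.87 × 294/2372 = 34.441 V.
I_load = 34.441/1.76 = 19.569 A, so P_out = 34.441 × 19.569 = 673.96 W.
All ideal ⇒ P_in = P_out, so I_supply = 673.96/415 = 1.62 A.

I_supply ≈ 1.62 A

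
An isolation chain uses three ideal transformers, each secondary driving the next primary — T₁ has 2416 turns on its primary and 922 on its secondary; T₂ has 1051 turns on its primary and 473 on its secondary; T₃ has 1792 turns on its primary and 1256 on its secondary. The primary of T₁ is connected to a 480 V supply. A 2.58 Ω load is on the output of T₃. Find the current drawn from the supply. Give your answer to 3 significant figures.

After T₁: V = 480.00 × 922/2416 = 183.18 V.
After T₂: V = 183.18 × 473/1051 = 82.439 V.
After T₃: V = 82.439 × 1256/1792 = 57.781 V.
I_load = 57.781/2.58 = 22.396 A, so P_out = 57.781 × 22.396 = 1294.0 W.
All ideal ⇒ P_in = P_out, so I_supply = 1294.0/480 = 2.70 A.

I_supply ≈ 2.70 A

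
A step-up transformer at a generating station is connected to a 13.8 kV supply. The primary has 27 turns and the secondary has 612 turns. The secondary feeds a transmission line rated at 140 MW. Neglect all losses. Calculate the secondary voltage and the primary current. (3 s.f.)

V_s ≈ 313000 V, I_p ≈ 10100 A

V_s = V_p × N_s/N_p = 13800 × 612/27 = 312800 V.
I_s = P/V_s = 1.40×10^8/312800 = 447.57 A.
I_p = I_s × N_s/N_p = 447.57 × 612/27 = 10100 A.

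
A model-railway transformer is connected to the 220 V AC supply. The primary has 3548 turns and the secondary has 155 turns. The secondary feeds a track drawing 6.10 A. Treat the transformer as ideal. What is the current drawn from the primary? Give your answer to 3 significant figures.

I_p ≈ 0.266 A

For an ideal transformer I_p N_p = I_s N_s, so I_p = 6.10 × 155/3548 = 0.266 A.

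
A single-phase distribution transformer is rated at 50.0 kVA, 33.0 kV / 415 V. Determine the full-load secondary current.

I_s ≈ 120 A

I_s = S/V_s = 50000/415 = 120 A.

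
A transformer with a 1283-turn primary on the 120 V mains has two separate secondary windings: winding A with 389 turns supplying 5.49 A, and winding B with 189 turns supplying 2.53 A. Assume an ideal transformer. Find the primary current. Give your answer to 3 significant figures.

V_A = 120 × 389/1283 = 36.383 V; V_B = 120 × 189/1283 = 17.677 V.
P_out = V_A I_A + V_B I_B = 36.383×5.49 + 17.677×2.53 = 199.75 + 44.724 = 244.47 W.
Ideal ⇒ P_in = P_out, so I_p = P_out/V_p = 244.47/120 = 2.04 A.

I_p ≈ 2.04 A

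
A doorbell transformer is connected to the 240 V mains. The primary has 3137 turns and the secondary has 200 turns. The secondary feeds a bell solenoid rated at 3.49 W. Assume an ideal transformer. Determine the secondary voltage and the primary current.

V_s ≈ 15.3 V, I_p ≈ 0.0145 A

V_s = V_p × N_s/N_p = 240 × 200/3137 = 15.301 V.
I_s = P/V_s = 3.49/15.301 = 0.22809 A.
I_p = I_s × N_s/N_p = 0.22809 × 200/3137 = 0.0145 A.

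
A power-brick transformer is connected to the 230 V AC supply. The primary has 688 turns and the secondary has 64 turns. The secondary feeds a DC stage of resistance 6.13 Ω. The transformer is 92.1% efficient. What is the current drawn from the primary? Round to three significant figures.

I_p ≈ 0.353 A

V_s = 230 × 64/688 = 21.395 V.
I_s = V_s/R = 21.395/6.13 = 3.4903 A.
P_out = V_s I_s = 21.395 × 3.4903 = 74.676 W.
P_in = P_out/η = 74.676/0.921 = 81.081 W.
I_p = P_in/V_p = 81.081/230 = 0.353 A.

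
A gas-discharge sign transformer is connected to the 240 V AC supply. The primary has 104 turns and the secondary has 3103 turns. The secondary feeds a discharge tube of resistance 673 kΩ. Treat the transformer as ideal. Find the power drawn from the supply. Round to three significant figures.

V_s = V_p × N_s/N_p = 240 × 3103/104 = 7160.8 V.
I_s = V_s/R = 7160.8/673000 = 0.010640 A.
I_p = I_s × N_s/N_p = 0.010640 × 3103/104 = 0.31746 A.
P = V_p I_p = 240 × 0.31746 = 76.2 W.

P ≈ 76.2 W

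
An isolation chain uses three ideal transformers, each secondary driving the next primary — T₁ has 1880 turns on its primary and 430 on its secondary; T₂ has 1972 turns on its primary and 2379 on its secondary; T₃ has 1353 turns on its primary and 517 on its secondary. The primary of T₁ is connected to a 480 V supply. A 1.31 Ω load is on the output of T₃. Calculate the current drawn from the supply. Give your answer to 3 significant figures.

I_supply ≈ 4.07 A

Secondary of T₁: V = 480.00 × 430/1880 = 109.79 V.
Secondary of T₂: V = 109.79 × 2379/1972 = 132.45 V.
Secondary of T₃: V = 132.45 × 517/1353 = 50.610 V.
I_load = 50.610/1.31 = 38.633 A, so P_out = 50.610 × 38.633 = 1955.2 W.
All ideal ⇒ P_in = P_out, so I_supply = 1955.2/480 = 4.07 A.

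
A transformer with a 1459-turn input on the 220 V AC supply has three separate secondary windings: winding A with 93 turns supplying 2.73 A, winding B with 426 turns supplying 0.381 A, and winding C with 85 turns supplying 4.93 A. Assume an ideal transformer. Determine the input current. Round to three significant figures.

I_in ≈ 0.572 A

V_A = 220 × 93/1459 = 14.023 V; V_B = 220 × 426/1459 = 64.236 V; V_C = 220 × 85/1459 = 12.817 V.
P_out = V_A I_A + V_B I_B + V_C I_C = 14.023×2.73 + 64.236×0.381 + 12.817×4.93 = 38.284 + 24.474 + 63.188 = 125.95 W.
Ideal ⇒ P_in = P_out, so I_in = P_out/V_in = 125.95/220 = 0.572 A.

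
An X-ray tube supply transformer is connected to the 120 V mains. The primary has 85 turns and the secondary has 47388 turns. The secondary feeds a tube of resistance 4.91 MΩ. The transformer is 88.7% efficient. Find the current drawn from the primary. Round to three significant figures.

V_s = 120 × 47388/85 = 66901 V.
I_s = V_s/R = 66901/(4.91×10^6) = 0.013625 A.
P_out = V_s I_s = 66901 × 0.013625 = 911.55 W.
P_in = P_out/η = 911.55/0.887 = 1027.7 W.
I_p = P_in/V_p = 1027.7/120 = 8.56 A.

I_p ≈ 8.56 A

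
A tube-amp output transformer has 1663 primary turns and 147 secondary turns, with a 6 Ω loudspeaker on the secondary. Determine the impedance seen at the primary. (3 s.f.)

Z_p ≈ 768 Ω

Z_p = (N_p/N_s)² × Z_s = (1663/147)² × 6 = 768 Ω.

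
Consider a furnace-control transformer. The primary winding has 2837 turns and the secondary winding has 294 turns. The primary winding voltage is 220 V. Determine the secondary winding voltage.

V_s/V_p = N_s/N_p, so V_s = 220 × 294/2837 = 22.8 V.

V_s ≈ 22.8 V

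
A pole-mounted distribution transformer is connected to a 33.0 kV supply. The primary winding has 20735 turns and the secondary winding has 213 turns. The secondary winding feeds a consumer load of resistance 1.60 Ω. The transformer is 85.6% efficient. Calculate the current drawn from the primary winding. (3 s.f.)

I_p ≈ 2.54 A

V_s = 33000 × 213/20735 = 338.99 V.
I_s = V_s/R = 338.99/1.60 = 211.87 A.
P_out = V_s I_s = 338.99 × 211.87 = 71822 W.
P_in = P_out/η = 71822/0.856 = 83905 W.
I_p = P_in/V_p = 83905/33000 = 2.54 A.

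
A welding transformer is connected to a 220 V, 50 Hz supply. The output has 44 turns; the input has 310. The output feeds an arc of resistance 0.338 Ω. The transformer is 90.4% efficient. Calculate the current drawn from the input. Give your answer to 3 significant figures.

V_out = 220 × 44/310 = 31.226 V.
I_out = V_out/R = 31.226/0.338 = 92.384 A.
P_out = V_out I_out = 31.226 × 92.384 = 2884.8 W.
P_in = P_out/η = 2884.8/0.904 = 3191.1 W.
I_in = P_in/V_in = 3191.1/220 = 14.5 A.

I_in ≈ 14.5 A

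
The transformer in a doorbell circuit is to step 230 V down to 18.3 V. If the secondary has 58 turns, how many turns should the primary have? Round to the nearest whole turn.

N_p/N_s = V_p/V_s, so N_p = 58 × 230/18.3 = 729.0 ≈ 729 turns.

N_p = 729 turns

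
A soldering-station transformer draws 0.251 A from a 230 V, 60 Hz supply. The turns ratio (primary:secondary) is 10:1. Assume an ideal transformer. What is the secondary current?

I_s/I_p = N_p/N_s, so I_s = 0.251 × 10/1 = 2.51 A.

I_s ≈ 2.51 A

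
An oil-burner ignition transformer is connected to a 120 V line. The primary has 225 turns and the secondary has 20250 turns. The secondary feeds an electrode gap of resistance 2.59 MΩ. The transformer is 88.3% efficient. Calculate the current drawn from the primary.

V_s = 120 × 20250/225 = 10800 V.
I_s = V_s/R = 10800/(2.59×10^6) = 0.0041699 A.
P_out = V_s I_s = 10800 × 0.0041699 = 45.035 W.
P_in = P_out/η = 45.035/0.883 = 51.002 W.
I_p = P_in/V_p = 51.002/120 = 0.425 A.

I_p ≈ 0.425 A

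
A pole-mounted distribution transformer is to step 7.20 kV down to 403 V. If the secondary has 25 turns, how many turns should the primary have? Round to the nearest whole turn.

N_p = 447 turns

N_p/N_s = V_p/V_s, so N_p = 25 × 7200/403 = 446.7 ≈ 447 turns.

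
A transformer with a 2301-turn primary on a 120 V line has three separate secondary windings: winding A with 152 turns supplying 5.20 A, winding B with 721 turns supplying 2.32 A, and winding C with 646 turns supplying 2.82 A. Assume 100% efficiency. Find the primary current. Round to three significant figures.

V_A = 120 × 152/2301 = 7.9270 V; V_B = 120 × 721/2301 = 37.601 V; V_C = 120 × 646/2301 = 33.690 V.
P_out = V_A I_A + V_B I_B + V_C I_C = 7.9270×5.20 + 37.601×2.32 + 33.690×2.82 = 41.220 + 87.234 + 95.005 = 223.46 W.
Ideal ⇒ P_in = P_out, so I_p = P_out/V_p = 223.46/120 = 1.86 A.

I_p ≈ 1.86 A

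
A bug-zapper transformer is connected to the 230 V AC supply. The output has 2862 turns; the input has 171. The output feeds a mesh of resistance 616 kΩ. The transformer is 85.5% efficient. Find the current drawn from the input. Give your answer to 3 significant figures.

V_out = 230 × 2862/171 = 3849.5 V.
I_out = V_out/R = 3849.5/616000 = 0.0062491 A.
P_out = V_out I_out = 3849.5 × 0.0062491 = 24.056 W.
P_in = P_out/η = 24.056/0.855 = 28.136 W.
I_in = P_in/V_in = 28.136/230 = 0.122 A.

I_in ≈ 0.122 A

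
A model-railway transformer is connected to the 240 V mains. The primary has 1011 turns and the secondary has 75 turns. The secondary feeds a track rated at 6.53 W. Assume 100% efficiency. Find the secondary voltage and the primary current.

V_s = V_p × N_s/N_p = 240 × 75/1011 = 17.804 V.
I_s = P/V_s = 6.53/17.804 = 0.36677 A.
I_p = I_s × N_s/N_p = 0.36677 × 75/1011 = 0.0272 A.

V_s ≈ 17.8 V, I_p ≈ 0.0272 A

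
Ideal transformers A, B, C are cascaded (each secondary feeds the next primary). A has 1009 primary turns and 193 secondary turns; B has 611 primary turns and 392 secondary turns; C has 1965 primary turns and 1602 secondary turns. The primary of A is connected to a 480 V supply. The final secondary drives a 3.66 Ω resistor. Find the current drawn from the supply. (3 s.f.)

I_supply ≈ 1.31 A

Secondary of A: V = 480.00 × 193/1009 = 91.814 V.
Secondary of B: V = 91.814 × 392/611 = 58.905 V.
Secondary of C: V = 58.905 × 1602/1965 = 48.023 V.
I_load = 48.023/3.66 = 13.121 A, so P_out = 48.023 × 13.121 = 630.12 W.
All ideal ⇒ P_in = P_out, so I_supply = 630.12/480 = 1.31 A.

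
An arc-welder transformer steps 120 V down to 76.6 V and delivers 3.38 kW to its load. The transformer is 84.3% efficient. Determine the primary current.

I_p ≈ 33.4 A

P_in = P_out/η = 3380/0.843 = 4009.5 W.
I_p = P_in/V_p = 4009.5/120 = 33.4 A.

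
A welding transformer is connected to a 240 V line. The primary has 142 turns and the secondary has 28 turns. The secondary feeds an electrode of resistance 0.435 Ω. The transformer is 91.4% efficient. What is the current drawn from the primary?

I_p ≈ 23.5 A

V_s = 240 × 28/142 = 47.324 V.
I_s = V_s/R = 47.324/0.435 = 108.79 A.
P_out = V_s I_s = 47.324 × 108.79 = 5148.4 W.
P_in = P_out/η = 5148.4/0.914 = 5632.8 W.
I_p = P_in/V_p = 5632.8/240 = 23.5 A.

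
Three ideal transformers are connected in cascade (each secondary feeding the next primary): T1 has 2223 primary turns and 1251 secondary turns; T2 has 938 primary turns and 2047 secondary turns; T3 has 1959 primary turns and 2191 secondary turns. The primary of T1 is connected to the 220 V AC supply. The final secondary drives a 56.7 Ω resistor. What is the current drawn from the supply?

Secondary of T1: V = 220.00 × 1251/2223 = 123.81 V.
Secondary of T2: V = 123.81 × 2047/938 = 270.18 V.
Secondary of T3: V = 270.18 × 2191/1959 = 302.18 V.
I_load = 302.18/56.7 = 5.3294 A, so P_out = 302.18 × 5.3294 = 1610.4 W.
All ideal ⇒ P_in = P_out, so I_supply = 1610.4/220 = 7.32 A.

I_supply ≈ 7.32 A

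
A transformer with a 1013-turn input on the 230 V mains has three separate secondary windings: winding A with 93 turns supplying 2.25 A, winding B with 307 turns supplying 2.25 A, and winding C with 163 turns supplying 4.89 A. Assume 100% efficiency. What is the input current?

V_A = 230 × 93/1013 = 21.115 V; V_B = 230 × 307/1013 = 69.704 V; V_C = 230 × 163/1013 = 37.009 V.
P_out = V_A I_A + V_B I_B + V_C I_C = 21.115×2.25 + 69.704×2.25 + 37.009×4.89 = 47.510 + 156.83 + 180.97 = 385.32 W.
Ideal ⇒ P_in = P_out, so I_in = P_out/V_in = 385.32/230 = 1.68 A.

I_in ≈ 1.68 A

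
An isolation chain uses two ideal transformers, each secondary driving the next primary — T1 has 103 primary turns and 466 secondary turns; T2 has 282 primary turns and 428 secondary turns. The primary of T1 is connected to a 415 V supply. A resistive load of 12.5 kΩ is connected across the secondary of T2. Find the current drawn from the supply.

Secondary of T1: V = 415.00 × 466/103 = 1877.6 V.
Secondary of T2: V = 1877.6 × 428/282 = 2849.6 V.
I_load = 2849.6/12500 = 0.22797 A, so P_out = 2849.6 × 0.22797 = 649.64 W.
All ideal ⇒ P_in = P_out, so I_supply = 649.64/415 = 1.57 A.

I_supply ≈ 1.57 A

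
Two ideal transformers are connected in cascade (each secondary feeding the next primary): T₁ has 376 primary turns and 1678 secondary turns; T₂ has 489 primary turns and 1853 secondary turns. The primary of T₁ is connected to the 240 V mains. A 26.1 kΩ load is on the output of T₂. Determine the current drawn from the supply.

After T₁: V = 240.00 × 1678/376 = 1071.1 V.
After T₂: V = 1071.1 × 1853/489 = 4058.7 V.
I_load = 4058.7/26100 = 0.15550 A, so P_out = 4058.7 × 0.15550 = 631.14 W.
All ideal ⇒ P_in = P_out, so I_supply = 631.14/240 = 2.63 A.

I_supply ≈ 2.63 A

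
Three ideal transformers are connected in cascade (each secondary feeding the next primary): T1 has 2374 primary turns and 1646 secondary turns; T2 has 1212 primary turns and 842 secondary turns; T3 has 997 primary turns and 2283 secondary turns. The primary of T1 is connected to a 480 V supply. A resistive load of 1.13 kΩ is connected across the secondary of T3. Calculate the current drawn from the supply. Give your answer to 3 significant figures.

I_supply ≈ 0.517 A

After T1: V = 480.00 × 1646/2374 = 332.81 V.
After T2: V = 332.81 × 842/1212 = 231.21 V.
After T3: V = 231.21 × 2283/997 = 529.43 V.
I_load = 529.43/1130 = 0.46852 A, so P_out = 529.43 × 0.46852 = 248.05 W.
All ideal ⇒ P_in = P_out, so I_supply = 248.05/480 = 0.517 A.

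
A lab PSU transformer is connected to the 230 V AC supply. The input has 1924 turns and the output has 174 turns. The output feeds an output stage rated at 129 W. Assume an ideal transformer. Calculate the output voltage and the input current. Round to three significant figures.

V_out ≈ 20.8 V, I_in ≈ 0.561 A

V_out = V_in × N_out/N_in = 230 × 174/1924 = 20.800 V.
I_out = P/V_out = 129/20.800 = 6.2018 A.
I_in = I_out × N_out/N_in = 6.2018 × 174/1924 = 0.561 A.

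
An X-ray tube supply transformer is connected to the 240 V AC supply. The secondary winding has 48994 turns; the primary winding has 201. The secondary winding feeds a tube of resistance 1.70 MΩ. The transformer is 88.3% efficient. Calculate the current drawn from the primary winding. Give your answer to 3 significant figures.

V_s = 240 × 48994/201 = 58500 V.
I_s = V_s/R = 58500/(1.70×10^6) = 0.034412 A.
P_out = V_s I_s = 58500 × 0.034412 = 2013.1 W.
P_in = P_out/η = 2013.1/0.883 = 2279.9 W.
I_p = P_in/V_p = 2279.9/240 = 9.50 A.

I_p ≈ 9.50 A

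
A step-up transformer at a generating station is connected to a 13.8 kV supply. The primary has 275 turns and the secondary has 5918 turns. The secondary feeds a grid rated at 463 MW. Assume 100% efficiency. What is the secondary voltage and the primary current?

V_s = V_p × N_s/N_p = 13800 × 5918/275 = 296980 V.
I_s = P/V_s = 4.63×10^8/296980 = 1559.0 A.
I_p = I_s × N_s/N_p = 1559.0 × 5918/275 = 33600 A.

V_s ≈ 297000 V, I_p ≈ 33600 A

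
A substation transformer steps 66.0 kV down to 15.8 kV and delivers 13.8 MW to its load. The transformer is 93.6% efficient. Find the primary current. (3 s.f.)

P_in = P_out/η = 1.38×10^7/0.936 = 1.4744×10^7 W.
I_p = P_in/V_p = 1.4744×10^7/66000 = 223 A.

I_p ≈ 223 A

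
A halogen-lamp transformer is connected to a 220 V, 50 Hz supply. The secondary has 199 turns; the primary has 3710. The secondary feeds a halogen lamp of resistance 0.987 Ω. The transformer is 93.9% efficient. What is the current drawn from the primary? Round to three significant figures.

I_p ≈ 0.683 A

V_s = 220 × 199/3710 = 11.801 V.
I_s = V_s/R = 11.801/0.987 = 11.956 A.
P_out = V_s I_s = 11.801 × 11.956 = 141.09 W.
P_in = P_out/η = 141.09/0.939 = 150.25 W.
I_p = P_in/V_p = 150.25/220 = 0.683 A.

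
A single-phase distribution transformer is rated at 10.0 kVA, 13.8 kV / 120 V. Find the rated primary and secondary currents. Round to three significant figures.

I_p ≈ 0.725 A, I_s ≈ 83.3 A

I_p = S/V_p = 10000/13800 = 0.725 A.
I_s = S/V_s = 10000/120 = 83.3 A.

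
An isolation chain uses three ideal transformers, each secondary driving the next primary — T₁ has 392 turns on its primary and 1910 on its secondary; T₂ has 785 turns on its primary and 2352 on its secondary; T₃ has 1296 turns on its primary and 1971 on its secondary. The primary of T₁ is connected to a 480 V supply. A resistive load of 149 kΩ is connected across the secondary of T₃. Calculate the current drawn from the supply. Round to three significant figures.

Secondary of T₁: V = 480.00 × 1910/392 = 2338.8 V.
Secondary of T₂: V = 2338.8 × 2352/785 = 7007.4 V.
Secondary of T₃: V = 7007.4 × 1971/1296 = 10657 V.
I_load = 10657/149000 = 0.071524 A, so P_out = 10657 × 0.071524 = 762.24 W.
All ideal ⇒ P_in = P_out, so I_supply = 762.24/480 = 1.59 A.

I_supply ≈ 1.59 A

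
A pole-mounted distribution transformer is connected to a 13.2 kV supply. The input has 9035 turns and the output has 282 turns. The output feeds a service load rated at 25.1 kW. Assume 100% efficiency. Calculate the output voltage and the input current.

V_out = V_in × N_out/N_in = 13200 × 282/9035 = 412.00 V.
I_out = P/V_out = 25100/412.00 = 60.923 A.
I_in = I_out × N_out/N_in = 60.923 × 282/9035 = 1.90 A.

V_out ≈ 412 V, I_in ≈ 1.90 A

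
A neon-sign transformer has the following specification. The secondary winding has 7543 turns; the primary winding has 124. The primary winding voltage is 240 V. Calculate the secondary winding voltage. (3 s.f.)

V_s/V_p = N_s/N_p, so V_s = 240 × 7543/124 = 14600 V.

V_s ≈ 14600 V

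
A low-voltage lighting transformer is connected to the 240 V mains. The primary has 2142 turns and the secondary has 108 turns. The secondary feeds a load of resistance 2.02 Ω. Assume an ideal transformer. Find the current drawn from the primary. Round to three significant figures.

V_s = V_p × N_s/N_p = 240 × 108/2142 = 12.101 V.
I_s = V_s/R = 12.101/2.02 = 5.9905 A.
For an ideal transformer I_p N_p = I_s N_s, so I_p = 5.9905 × 108/2142 = 0.302 A.

I_p ≈ 0.302 A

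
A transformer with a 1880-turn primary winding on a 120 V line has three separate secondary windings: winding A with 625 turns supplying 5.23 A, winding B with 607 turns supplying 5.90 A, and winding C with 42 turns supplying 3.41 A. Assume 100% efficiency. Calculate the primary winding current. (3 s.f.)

I_p ≈ 3.72 A

V_A = 120 × 625/1880 = 39.894 V; V_B = 120 × 607/1880 = 38.745 V; V_C = 120 × 42/1880 = 2.6809 V.
P_out = V_A I_A + V_B I_B + V_C I_C = 39.894×5.23 + 38.745×5.90 + 2.6809×3.41 = 208.64 + 228.59 + 9.1417 = 446.38 W.
Ideal ⇒ P_in = P_out, so I_p = P_out/V_p = 446.38/120 = 3.72 A.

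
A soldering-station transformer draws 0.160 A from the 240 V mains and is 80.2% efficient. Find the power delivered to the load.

P_in = V_p I_p = 240 × 0.160 = 38.400 W.
P_out = η P_in = 0.802 × 38.400 = 30.8 W.

P_out ≈ 30.8 W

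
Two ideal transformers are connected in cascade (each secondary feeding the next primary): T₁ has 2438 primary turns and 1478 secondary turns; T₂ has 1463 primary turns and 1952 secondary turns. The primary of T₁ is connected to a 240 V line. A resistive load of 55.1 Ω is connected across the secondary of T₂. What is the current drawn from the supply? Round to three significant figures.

I_supply ≈ 2.85 A

After T₁: V = 240.00 × 1478/2438 = 145.50 V.
After T₂: V = 145.50 × 1952/1463 = 194.13 V.
I_load = 194.13/55.1 = 3.5232 A, so P_out = 194.13 × 3.5232 = 683.95 W.
All ideal ⇒ P_in = P_out, so I_supply = 683.95/240 = 2.85 A.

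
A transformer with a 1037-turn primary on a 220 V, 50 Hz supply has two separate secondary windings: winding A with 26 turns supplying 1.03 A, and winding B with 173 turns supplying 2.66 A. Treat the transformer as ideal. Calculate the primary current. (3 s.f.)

I_p ≈ 0.470 A

V_A = 220 × 26/1037 = 5.5159 V; V_B = 220 × 173/1037 = 36.702 V.
P_out = V_A I_A + V_B I_B = 5.5159×1.03 + 36.702×2.66 = 5.6814 + 97.627 = 103.31 W.
Ideal ⇒ P_in = P_out, so I_p = P_out/V_p = 103.31/220 = 0.470 A.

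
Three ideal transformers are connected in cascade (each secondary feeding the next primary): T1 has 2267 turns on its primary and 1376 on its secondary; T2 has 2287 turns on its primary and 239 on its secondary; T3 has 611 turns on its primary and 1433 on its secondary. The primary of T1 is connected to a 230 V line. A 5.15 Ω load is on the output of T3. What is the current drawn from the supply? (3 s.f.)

I_supply ≈ 0.988 A

Secondary of T1: V = 230.00 × 1376/2267 = 139.60 V.
Secondary of T2: V = 139.60 × 239/2287 = 14.589 V.
Secondary of T3: V = 14.589 × 1433/611 = 34.216 V.
I_load = 34.216/5.15 = 6.6439 A, so P_out = 34.216 × 6.6439 = 227.33 W.
All ideal ⇒ P_in = P_out, so I_supply = 227.33/230 = 0.988 A.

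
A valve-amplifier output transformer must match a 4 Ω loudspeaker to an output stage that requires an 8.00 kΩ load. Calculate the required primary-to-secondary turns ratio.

N_p/N_s ≈ 44.7

Z_p/Z_s = (N_p/N_s)², so N_p/N_s = √(8000/4) = √2000 = 44.7.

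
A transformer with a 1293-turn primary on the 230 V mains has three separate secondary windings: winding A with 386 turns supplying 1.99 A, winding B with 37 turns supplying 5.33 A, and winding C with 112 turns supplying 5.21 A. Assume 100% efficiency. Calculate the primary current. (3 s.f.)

V_A = 230 × 386/1293 = 68.662 V; V_B = 230 × 37/1293 = 6.5816 V; V_C = 230 × 112/1293 = 19.923 V.
P_out = V_A I_A + V_B I_B + V_C I_C = 68.662×1.99 + 6.5816×5.33 + 19.923×5.21 = 136.64 + 35.080 + 103.80 = 275.51 W.
Ideal ⇒ P_in = P_out, so I_p = P_out/V_p = 275.51/230 = 1.20 A.

I_p ≈ 1.20 A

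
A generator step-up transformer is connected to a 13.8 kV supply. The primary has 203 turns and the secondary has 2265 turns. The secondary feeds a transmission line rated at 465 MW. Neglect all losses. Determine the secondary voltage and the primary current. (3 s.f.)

V_s ≈ 154000 V, I_p ≈ 33700 A

V_s = V_p × N_s/N_p = 13800 × 2265/203 = 153980 V.
I_s = P/V_s = 4.65×10^8/153980 = 3020.0 A.
I_p = I_s × N_s/N_p = 3020.0 × 2265/203 = 33700 A.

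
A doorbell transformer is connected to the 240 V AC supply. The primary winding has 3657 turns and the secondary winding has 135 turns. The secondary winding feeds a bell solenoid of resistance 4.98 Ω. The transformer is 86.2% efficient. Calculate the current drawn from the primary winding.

I_p ≈ 0.0762 A

V_s = 240 × 135/3657 = 8.8597 V.
I_s = V_s/R = 8.8597/4.98 = 1.7791 A.
P_out = V_s I_s = 8.8597 × 1.7791 = 15.762 W.
P_in = P_out/η = 15.762/0.862 = 18.285 W.
I_p = P_in/V_p = 18.285/240 = 0.0762 A.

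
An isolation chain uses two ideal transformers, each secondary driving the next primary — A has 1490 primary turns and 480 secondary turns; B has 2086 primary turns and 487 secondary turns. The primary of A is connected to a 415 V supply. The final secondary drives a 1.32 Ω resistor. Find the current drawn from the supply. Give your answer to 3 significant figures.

After A: V = 415.00 × 480/1490 = 133.69 V.
After B: V = 133.69 × 487/2086 = 31.212 V.
I_load = 31.212/1.32 = 23.645 A, so P_out = 31.212 × 23.645 = 738.01 W.
All ideal ⇒ P_in = P_out, so I_supply = 738.01/415 = 1.78 A.

I_supply ≈ 1.78 A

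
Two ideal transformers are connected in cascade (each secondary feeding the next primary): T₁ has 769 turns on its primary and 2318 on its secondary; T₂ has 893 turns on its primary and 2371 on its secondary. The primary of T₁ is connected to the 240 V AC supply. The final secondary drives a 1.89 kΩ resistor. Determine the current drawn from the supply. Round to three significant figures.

I_supply ≈ 8.13 A

After T₁: V = 240.00 × 2318/769 = 723.43 V.
After T₂: V = 723.43 × 2371/893 = 1920.8 V.
I_load = 1920.8/1890 = 1.0163 A, so P_out = 1920.8 × 1.0163 = 1952.1 W.
All ideal ⇒ P_in = P_out, so I_supply = 1952.1/240 = 8.13 A.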